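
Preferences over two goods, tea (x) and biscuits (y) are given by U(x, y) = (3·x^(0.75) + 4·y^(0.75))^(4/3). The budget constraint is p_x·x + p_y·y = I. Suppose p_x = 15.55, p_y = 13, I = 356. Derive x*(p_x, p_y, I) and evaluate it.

Substitute y = (y/x)·x into the budget: x* = I/(p_x + p_y·(y/x)).
Numerically y/x = 6.469983, so x* = 356/(15.55 + 13·6.469983) = 3.5722.

x* = 3.5722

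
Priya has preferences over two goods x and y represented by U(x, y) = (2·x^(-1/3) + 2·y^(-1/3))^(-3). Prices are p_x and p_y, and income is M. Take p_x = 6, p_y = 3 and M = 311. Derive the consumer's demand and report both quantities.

x* = 28.1566, y* = 47.3535

MRS = MU_x/MU_y = (y/x)^(4/3). Set equal to p_x/p_y.
Solve for the ratio: y/x = [p_x/p_y]^(0.75).
Substitute y = (y/x)·x into the budget: x* = M/(p_x + p_y·(y/x)).
Numerically y/x = 1.681793, so x* = 311/(6 + 3·1.681793) = 28.1566 and y* = 1.681793·28.1566 = 47.3535.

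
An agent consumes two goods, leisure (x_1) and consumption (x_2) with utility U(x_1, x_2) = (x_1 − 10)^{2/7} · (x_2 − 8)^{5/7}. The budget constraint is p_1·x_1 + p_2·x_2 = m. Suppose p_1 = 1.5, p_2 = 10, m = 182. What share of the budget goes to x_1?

share on x_1 = 0.219

MRS = (2/5)·(x_2−8)/(x_1−10). Tangency with p_1/p_2 gives x_2−8 = (5/2)·(p_1/p_2)·(x_1−10).
After buying the subsistence bundle (10, 8), a share 2/7 of the remaining income goes to x_1: x_1* = 10 + 2/7·(m − 10p_1 − 8p_2)/p_1.
Discretionary income = 182 − 10·1.5 − 8·10 = 87; x_1* = 10 + 2/7·87/1.5 = 26.5714; x_2* = 8 + 5/7·87/10 = 14.2143.
Expenditure on x_1: 1.5·26.5714 = 39.8571; share = 0.219.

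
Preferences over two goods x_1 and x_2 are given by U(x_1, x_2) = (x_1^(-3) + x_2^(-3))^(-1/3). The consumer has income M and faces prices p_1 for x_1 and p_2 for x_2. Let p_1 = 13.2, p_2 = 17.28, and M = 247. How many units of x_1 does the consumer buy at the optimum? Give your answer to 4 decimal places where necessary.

x_1* = 8.4143

MU_x_1 ∝ x_1^(-4), MU_x_2 ∝ x_2^(-4), so MRS = (x_2/x_1)^(4) = p_1/p_2.
Solve for the ratio: x_2/x_1 = [p_1/p_2]^(0.25).
Substitute x_2 = (x_2/x_1)·x_1 into the budget: x_1* = M/(p_1 + p_2·(x_2/x_1)).
Numerically x_2/x_1 = 0.934884, so x_1* = 247/(13.2 + 17.28·0.934884) = 8.4143.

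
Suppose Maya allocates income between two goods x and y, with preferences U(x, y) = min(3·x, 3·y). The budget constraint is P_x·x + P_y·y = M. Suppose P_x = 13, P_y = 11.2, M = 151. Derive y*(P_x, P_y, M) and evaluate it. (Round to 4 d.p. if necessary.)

y* = 6.2397

Leontief preferences: the optimum is at the kink where x/3 = y/3, i.e. y = x.
Budget: P_x·x + P_y·x = M, so (3·P_x + 3·P_y)·x = 3·M.
Demand: x*(P_x,P_y,M) = 3·M/(3·P_x + 3·P_y), y* = 3·M/(3·P_x + 3·P_y).
Here 3·13 + 3·11.2 = 72.6, giving y* = 6.2397.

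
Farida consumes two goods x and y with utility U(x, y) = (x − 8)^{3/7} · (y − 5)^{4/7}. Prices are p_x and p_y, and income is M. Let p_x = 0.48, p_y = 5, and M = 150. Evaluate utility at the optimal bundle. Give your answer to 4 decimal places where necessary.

V = 33.4176

This is Cobb-Douglas in (x−8, y−5): tangency gives 3/7·p_y·(y−5) = 4/7·p_x·(x−8).
After buying the subsistence bundle (8, 5), a share 3/7 of the remaining income goes to x: x* = 8 + 3/7·(M − 8p_x − 5p_y)/p_x.
Discretionary income = 150 − 8·0.48 − 5·5 = 121.16; x* = 8 + 3/7·121.16/0.48 = 116.1786; y* = 5 + 4/7·121.16/5 = 18.8469.
Utility at the optimum: U(116.1786, 18.8469) = 33.4176.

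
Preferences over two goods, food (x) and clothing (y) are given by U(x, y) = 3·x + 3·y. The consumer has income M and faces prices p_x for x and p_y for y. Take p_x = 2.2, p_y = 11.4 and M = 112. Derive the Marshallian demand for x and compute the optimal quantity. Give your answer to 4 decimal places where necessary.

x* = 50.9091

Perfect substitutes: compare marginal utility per dollar. 3/p_x vs 3/p_y → 1.3636 vs 0.2632.
x gives more utility per dollar, so spend all income on x: x* = M/p_x, y* = 0.
Numerically: x* = 50.9091, y* = 0.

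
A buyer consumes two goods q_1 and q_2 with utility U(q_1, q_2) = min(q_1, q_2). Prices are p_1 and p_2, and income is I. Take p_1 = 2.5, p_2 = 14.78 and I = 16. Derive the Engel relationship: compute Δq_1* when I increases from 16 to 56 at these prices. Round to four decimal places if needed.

Demand: q_1*(p_1,p_2,I) = I/(p_1 + p_2), q_2* = I/(p_1 + p_2).
Here 2.5 + 14.78 = 17.28, giving q_1* = 0.9259.
At I' = 56: q_1* = 3.2407. Change: 3.2407 − 0.9259 = 2.3148.

Δq_1* = 2.3148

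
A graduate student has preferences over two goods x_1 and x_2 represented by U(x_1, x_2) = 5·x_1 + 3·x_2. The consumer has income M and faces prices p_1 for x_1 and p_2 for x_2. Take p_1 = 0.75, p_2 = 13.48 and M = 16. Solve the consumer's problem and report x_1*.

x_1* = 21.3333

Numerically: x_1* = 21.3333, x_2* = 0.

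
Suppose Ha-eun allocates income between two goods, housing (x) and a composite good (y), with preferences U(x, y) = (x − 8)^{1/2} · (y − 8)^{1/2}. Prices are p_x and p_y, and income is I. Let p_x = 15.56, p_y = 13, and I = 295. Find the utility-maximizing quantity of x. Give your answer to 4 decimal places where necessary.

x* = 10.1375

Let x' = x−8, y' = y−8. MRS = y'/x' = p_x/p_y.
After buying the subsistence bundle (8, 8), a share 0.5 of the remaining income goes to x: x* = 8 + 0.5·(I − 8p_x − 8p_y)/p_x.
Discretionary income = 295 − 8·15.56 − 8·13 = 66.52; x* = 8 + 0.5·66.52/15.56 = 10.1375.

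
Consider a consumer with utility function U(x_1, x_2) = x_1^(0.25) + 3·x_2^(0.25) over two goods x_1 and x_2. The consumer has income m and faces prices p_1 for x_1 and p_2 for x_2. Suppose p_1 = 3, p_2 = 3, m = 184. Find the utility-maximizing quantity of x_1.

x_1* = 11.5142

MRS = MU_x_1/MU_x_2 = (1/3)·(x_2/x_1)^(0.75). Set equal to p_1/p_2.
Hence x_2/x_1 = (3·p_1/p_2)^(1/(0.75)), i.e. raised to the 4/3 power.
With the ratio pinned down, the budget gives x_1* = m/(p_1 + p_2·(x_2/x_1)) and x_2* = (x_2/x_1)·x_1*.
Numerically x_2/x_1 = 4.326749, so x_1* = 184/(3 + 3·4.326749) = 11.5142.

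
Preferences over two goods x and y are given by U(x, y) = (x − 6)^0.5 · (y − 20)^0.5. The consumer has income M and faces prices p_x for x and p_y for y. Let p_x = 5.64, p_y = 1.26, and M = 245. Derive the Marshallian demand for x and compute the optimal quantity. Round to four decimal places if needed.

This is Cobb-Douglas in (x−6, y−20): tangency gives 0.5·p_y·(y−20) = 0.5·p_x·(x−6).
Substituting into the budget: x* = 6 + 0.5·(M − 6·p_x − 20·p_y)/p_x, and y* = 20 + 0.5·(…)/p_y.
Discretionary income = 245 − 6·5.64 − 20·1.26 = 185.96; x* = 6 + 0.5·185.96/5.64 = 22.4858.

x* = 22.4858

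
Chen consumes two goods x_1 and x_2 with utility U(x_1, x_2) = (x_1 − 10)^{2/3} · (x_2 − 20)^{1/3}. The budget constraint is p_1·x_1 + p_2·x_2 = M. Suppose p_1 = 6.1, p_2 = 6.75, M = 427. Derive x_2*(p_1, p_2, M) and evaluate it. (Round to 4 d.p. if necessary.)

x_2* = 31.4074

Let x_1' = x_1−10, x_2' = x_2−20. MRS = 2·x_2'/x_1' = p_1/p_2.
After buying the subsistence bundle (10, 20), a share 2/3 of the remaining income goes to x_1: x_1* = 10 + 2/3·(M − 10p_1 − 20p_2)/p_1.
Discretionary income = 427 − 10·6.1 − 20·6.75 = 231; x_2* = 20 + 1/3·231/6.75 = 31.4074.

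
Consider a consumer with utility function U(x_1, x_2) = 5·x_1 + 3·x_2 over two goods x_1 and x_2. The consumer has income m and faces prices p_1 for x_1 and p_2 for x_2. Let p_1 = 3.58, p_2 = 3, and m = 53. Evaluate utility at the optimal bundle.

Linear utility — the consumer picks whichever good has higher MU/price: 5/3.58 = 1.3966 vs 3/3 = 1.
x_1 gives more utility per dollar, so spend all income on x_1: x_1* = m/p_1, x_2* = 0.
Numerically: x_1* = 14.8045, x_2* = 0.
Utility at the optimum: U(14.8045, 0) = 74.0223.

V = 74.0223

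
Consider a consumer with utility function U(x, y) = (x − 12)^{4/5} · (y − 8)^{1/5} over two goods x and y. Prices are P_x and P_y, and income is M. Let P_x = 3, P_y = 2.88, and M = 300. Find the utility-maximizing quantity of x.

x* = 76.256

After buying the subsistence bundle (12, 8), a share 0.8 of the remaining income goes to x: x* = 12 + 0.8·(M − 12P_x − 8P_y)/P_x.
Discretionary income = 300 − 12·3 − 8·2.88 = 240.96; x* = 12 + 0.8·240.96/3 = 76.256.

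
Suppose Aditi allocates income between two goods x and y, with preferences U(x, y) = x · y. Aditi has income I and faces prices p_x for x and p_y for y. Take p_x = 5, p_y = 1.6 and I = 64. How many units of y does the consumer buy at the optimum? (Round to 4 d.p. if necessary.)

y* = 20

Demand: x*(p_x,p_y,I) = 0.5·I/p_x and y* = 0.5·I/p_y.
At p_x=5, p_y=1.6, I=64: y* = 0.5·64/1.6 = 20.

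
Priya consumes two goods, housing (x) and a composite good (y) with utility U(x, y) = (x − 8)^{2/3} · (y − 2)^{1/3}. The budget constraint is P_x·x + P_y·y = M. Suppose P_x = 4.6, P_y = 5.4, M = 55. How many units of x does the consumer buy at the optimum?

Let x' = x−8, y' = y−2. MRS = 2·y'/x' = P_x/P_y.
After buying the subsistence bundle (8, 2), a share 2/3 of the remaining income goes to x: x* = 8 + 2/3·(M − 8P_x − 2P_y)/P_x.
Discretionary income = 55 − 8·4.6 − 2·5.4 = 7.4; x* = 8 + 2/3·7.4/4.6 = 9.0725.

x* = 9.0725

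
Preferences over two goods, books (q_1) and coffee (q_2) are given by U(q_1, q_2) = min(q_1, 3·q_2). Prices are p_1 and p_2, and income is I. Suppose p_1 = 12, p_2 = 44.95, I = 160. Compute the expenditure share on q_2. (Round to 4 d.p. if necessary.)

Leontief preferences: the optimum is at the kink where q_1/3 = q_2/1, i.e. q_2 = (1/3)·q_1.
Budget: p_1·q_1 + p_2·(1/3)·q_1 = I, so (3·p_1 + p_2)·q_1 = 3·I.
Demand: q_1*(p_1,p_2,I) = 3·I/(3·p_1 + p_2), q_2* = I/(3·p_1 + p_2).
Here 3·12 + 44.95 = 80.95, giving q_1* = 5.9296 and q_2* = 1.9765.
Expenditure on q_2: 44.95·1.9765 = 88.845; share = 0.5553.

share on q_2 = 0.5553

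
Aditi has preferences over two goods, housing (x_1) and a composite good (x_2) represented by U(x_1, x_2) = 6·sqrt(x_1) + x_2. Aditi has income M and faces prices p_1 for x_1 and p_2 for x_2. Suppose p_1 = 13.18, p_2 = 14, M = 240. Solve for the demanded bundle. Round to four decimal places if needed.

Solve: √x_1 = 3·p_2/p_1, so x_1*(p_1,p_2) = (3·p_2/p_1)², and x_2* = (M − p_1·x_1*)/p_2.
Plugging in: x_1* = (3·14/13.18)² = 10.1547, x_2* = 7.5829.

x_1* = 10.1547, x_2* = 7.5829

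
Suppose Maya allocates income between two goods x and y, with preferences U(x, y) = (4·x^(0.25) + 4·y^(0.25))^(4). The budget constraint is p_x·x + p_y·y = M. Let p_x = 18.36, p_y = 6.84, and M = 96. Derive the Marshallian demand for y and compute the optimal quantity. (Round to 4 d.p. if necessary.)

y* = 8.1621

From the CES first-order condition, (y/x)^(0.75) = p_x/p_y.
Hence y/x = (p_x/p_y)^(1/(0.75)), i.e. raised to the 4/3 power.
Substitute y = (y/x)·x into the budget: x* = M/(p_x + p_y·(y/x)).
Numerically y/x = 3.7304, so x* = 96/(18.36 + 6.84·3.7304) = 2.188 and y* = 3.7304·2.188 = 8.1621.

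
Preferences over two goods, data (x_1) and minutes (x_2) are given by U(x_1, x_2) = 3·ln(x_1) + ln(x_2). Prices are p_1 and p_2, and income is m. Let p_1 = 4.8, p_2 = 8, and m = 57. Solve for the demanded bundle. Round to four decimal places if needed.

The MRS is 3·x_2/x_1. Set MRS = p_1/p_2.
Rearranging, p_2·x_2 = (1/3)·p_1·x_1. Substituting into the budget gives p_1·x_1·(1 + (1/3)) = m.
Demand: x_1*(p_1,p_2,m) = 0.75·m/p_1 and x_2* = 0.25·m/p_2.
At p_1=4.8, p_2=8, m=57: x_1* = 0.75·57/4.8 = 8.9062, x_2* = 1.7812.

x_1* = 8.9062, x_2* = 1.7812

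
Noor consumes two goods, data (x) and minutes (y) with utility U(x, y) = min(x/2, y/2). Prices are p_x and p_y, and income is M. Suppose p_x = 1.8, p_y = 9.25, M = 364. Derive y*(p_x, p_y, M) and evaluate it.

y* = 32.9412

Leontief preferences: the optimum is at the kink where x/2 = y/2, i.e. y = x.
Budget: p_x·x + p_y·x = M, so (2·p_x + 2·p_y)·x = 2·M.
Demand: x*(p_x,p_y,M) = 2·M/(2·p_x + 2·p_y), y* = 2·M/(2·p_x + 2·p_y).
Here 2·1.8 + 2·9.25 = 22.1, giving y* = 32.9412.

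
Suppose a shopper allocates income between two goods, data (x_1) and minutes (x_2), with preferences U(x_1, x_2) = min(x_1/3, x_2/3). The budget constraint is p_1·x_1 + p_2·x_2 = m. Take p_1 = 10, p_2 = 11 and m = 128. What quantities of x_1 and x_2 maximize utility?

x_1* = 6.0952, x_2* = 6.0952

With perfect complements, no substitution: consume in ratio x_1:x_2 = 3:3.
Budget: p_1·x_1 + p_2·x_1 = m, so (3·p_1 + 3·p_2)·x_1 = 3·m.
Demand: x_1*(p_1,p_2,m) = 3·m/(3·p_1 + 3·p_2), x_2* = 3·m/(3·p_1 + 3·p_2).
Here 3·10 + 3·11 = 63, giving x_1* = 6.0952 and x_2* = 6.0952.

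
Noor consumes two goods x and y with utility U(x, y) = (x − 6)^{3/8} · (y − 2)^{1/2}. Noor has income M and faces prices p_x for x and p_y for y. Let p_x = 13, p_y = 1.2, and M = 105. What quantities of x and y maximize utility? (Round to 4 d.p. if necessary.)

x* = 6.811, y* = 13.7143

Discretionary income = 105 − 6·13 − 2·1.2 = 24.6; x* = 6 + 3/7·24.6/13 = 6.811; y* = 2 + 4/7·24.6/1.2 = 13.7143.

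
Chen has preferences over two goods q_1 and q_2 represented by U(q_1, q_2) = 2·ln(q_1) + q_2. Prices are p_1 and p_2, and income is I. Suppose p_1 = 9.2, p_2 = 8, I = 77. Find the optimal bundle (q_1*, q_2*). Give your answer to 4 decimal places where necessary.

q_1* = 1.7391, q_2* = 7.625

MU_q_1 = 2/q_1, MU_q_2 = 1. Tangency: 2/q_1 = p_1/p_2.
So q_1*(p_1,p_2) = 2·p_2/p_1, independent of income; and q_2* = (I − 2·p_2)/p_2.
At the given prices: q_1* = 2·8/9.2 = 1.7391, and q_2* = 7.625.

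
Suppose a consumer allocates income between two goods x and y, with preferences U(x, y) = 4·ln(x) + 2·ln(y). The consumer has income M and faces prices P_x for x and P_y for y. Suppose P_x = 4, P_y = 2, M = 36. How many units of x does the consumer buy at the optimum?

MU_x/MU_y = (4·y)/(2·x); tangency sets this equal to P_x/P_y.
So 4·P_y·y = 2·P_x·x; combined with the budget, a share 2/3 of income goes to x.
Demand: x*(P_x,P_y,M) = 2/3·M/P_x and y* = 1/3·M/P_y.
At P_x=4, P_y=2, M=36: x* = 2/3·36/4 = 6.

x* = 6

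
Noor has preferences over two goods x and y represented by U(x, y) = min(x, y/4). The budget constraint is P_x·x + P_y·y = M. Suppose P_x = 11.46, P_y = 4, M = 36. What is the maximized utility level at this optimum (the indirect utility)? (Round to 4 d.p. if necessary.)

Leontief preferences: the optimum is at the kink where x/1 = y/4, i.e. y = 4·x.
Budget: P_x·x + P_y·4·x = M, so (P_x + 4·P_y)·x = M.
Demand: x*(P_x,P_y,M) = M/(P_x + 4·P_y), y* = 4·M/(P_x + 4·P_y).
Here 11.46 + 4·4 = 27.46, giving x* = 1.311 and y* = 5.244.
Utility at the optimum: U(1.311, 5.244) = 1.311.

V = 1.311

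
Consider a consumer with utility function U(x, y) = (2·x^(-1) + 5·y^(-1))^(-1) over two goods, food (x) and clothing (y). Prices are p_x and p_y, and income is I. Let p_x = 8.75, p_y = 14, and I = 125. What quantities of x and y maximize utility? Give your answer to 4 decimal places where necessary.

x* = 4.7619, y* = 5.9524

Substitute y = (y/x)·x into the budget: x* = I/(p_x + p_y·(y/x)).
Numerically y/x = 1.25, so x* = 125/(8.75 + 14·1.25) = 4.7619 and y* = 1.25·4.7619 = 5.9524.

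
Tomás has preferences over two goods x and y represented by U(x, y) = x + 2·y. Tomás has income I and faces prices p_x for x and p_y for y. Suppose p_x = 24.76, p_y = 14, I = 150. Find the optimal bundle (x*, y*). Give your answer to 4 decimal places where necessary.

Perfect substitutes: compare marginal utility per dollar. 1/p_x vs 2/p_y → 0.0404 vs 0.1429.
y gives more utility per dollar, so spend all income on y: y* = I/p_y, x* = 0.
Numerically: x* = 0, y* = 10.7143.

x* = 0, y* = 10.7143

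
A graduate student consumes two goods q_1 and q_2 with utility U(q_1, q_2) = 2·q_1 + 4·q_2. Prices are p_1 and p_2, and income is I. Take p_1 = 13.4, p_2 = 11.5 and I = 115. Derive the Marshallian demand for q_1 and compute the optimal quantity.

q_2 gives more utility per dollar, so spend all income on q_2: q_2* = I/p_2, q_1* = 0.
Numerically: q_1* = 0, q_2* = 10.

q_1* = 0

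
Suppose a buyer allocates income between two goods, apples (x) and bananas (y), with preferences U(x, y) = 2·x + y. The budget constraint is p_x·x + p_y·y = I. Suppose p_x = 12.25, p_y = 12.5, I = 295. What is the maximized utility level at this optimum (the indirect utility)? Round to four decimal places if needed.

V = 48.1633

x gives more utility per dollar, so spend all income on x: x* = I/p_x, y* = 0.
Numerically: x* = 24.0816, y* = 0.
Utility at the optimum: U(24.0816, 0) = 48.1633.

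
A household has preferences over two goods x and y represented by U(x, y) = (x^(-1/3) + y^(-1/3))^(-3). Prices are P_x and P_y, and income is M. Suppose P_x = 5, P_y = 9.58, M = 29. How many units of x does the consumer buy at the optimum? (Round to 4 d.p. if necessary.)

Numerically y/x = 0.614049, so x* = 29/(5 + 9.58·0.614049) = 2.6648.

x* = 2.6648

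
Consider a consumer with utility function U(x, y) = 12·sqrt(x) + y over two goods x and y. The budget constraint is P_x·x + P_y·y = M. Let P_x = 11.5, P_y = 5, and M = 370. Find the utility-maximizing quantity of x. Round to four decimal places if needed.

x* = 6.8053

Utility is quasi-linear in y; the FOC for x is 6/√x = P_x/P_y.
Solve: √x = 6·P_y/P_x, so x*(P_x,P_y) = (6·P_y/P_x)², and y* = (M − P_x·x*)/P_y.
Plugging in: x* = (6·5/11.5)² = 6.8053.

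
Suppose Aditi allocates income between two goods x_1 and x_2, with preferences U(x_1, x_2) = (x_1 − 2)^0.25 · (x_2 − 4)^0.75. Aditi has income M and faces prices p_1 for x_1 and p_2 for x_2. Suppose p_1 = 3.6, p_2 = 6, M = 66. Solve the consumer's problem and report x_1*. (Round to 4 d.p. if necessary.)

MRS = (1/3)·(x_2−4)/(x_1−2). Tangency with p_1/p_2 gives x_2−4 = 3·(p_1/p_2)·(x_1−2).
Substituting into the budget: x_1* = 2 + 0.25·(M − 2·p_1 − 4·p_2)/p_1, and x_2* = 4 + 0.75·(…)/p_2.
Discretionary income = 66 − 2·3.6 − 4·6 = 34.8; x_1* = 2 + 0.25·34.8/3.6 = 4.4167.

x_1* = 4.4167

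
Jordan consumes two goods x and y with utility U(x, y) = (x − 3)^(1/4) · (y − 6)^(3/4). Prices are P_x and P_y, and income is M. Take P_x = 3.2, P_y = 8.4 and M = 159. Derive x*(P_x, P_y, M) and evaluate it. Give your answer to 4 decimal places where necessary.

This is Cobb-Douglas in (x−3, y−6): tangency gives 0.25·P_y·(y−6) = 0.75·P_x·(x−3).
Substituting into the budget: x* = 3 + 0.25·(M − 3·P_x − 6·P_y)/P_x, and y* = 6 + 0.75·(…)/P_y.
Discretionary income = 159 − 3·3.2 − 6·8.4 = 99; x* = 3 + 0.25·99/3.2 = 10.7344.

x* = 10.7344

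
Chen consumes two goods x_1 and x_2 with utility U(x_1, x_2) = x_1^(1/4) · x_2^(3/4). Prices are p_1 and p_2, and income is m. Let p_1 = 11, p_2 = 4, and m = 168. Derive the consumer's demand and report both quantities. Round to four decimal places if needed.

Tangency: MRS = (1/3)·x_2/x_1 = p_1/p_2.
Rearranging, p_2·x_2 = 3·p_1·x_1. Substituting into the budget gives p_1·x_1·(1 + 3) = m.
Demand: x_1*(p_1,p_2,m) = 0.25·m/p_1 and x_2* = 0.75·m/p_2.
At p_1=11, p_2=4, m=168: x_1* = 0.25·168/11 = 3.8182, x_2* = 31.5.

x_1* = 3.8182, x_2* = 31.5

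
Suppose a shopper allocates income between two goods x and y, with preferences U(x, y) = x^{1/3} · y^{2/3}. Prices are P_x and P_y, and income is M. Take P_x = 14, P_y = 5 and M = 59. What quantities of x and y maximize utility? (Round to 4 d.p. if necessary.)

Tangency: MRS = (1/2)·y/x = P_x/P_y.
Rearranging, P_y·y = 2·P_x·x. Substituting into the budget gives P_x·x·(1 + 2) = M.
Demand: x*(P_x,P_y,M) = 1/3·M/P_x and y* = 2/3·M/P_y.
At P_x=14, P_y=5, M=59: x* = 1/3·59/14 = 1.4048, y* = 7.8667.

x* = 1.4048, y* = 7.8667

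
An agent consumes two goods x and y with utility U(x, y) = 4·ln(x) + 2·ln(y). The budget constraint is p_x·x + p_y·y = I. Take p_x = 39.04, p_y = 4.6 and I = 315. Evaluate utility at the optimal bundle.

The MRS is 2·y/x. Set MRS = p_x/p_y.
So 4·p_y·y = 2·p_x·x; combined with the budget, a share 2/3 of income goes to x.
Demand: x*(p_x,p_y,I) = 2/3·I/p_x and y* = 1/3·I/p_y.
At p_x=39.04, p_y=4.6, I=315: x* = 2/3·315/39.04 = 5.3791, y* = 22.8261.
Utility at the optimum: U(5.3791, 22.8261) = 12.9859.

V = 12.9859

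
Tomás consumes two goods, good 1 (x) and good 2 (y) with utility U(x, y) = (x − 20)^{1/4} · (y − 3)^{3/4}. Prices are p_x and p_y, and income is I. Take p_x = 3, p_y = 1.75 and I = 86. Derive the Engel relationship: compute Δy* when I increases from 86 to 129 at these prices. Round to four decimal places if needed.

Δy* = 18.4286

MRS = (1/3)·(y−3)/(x−20). Tangency with p_x/p_y gives y−3 = 3·(p_x/p_y)·(x−20).
After buying the subsistence bundle (20, 3), a share 0.25 of the remaining income goes to x: x* = 20 + 0.25·(I − 20p_x − 3p_y)/p_x.
Discretionary income = 86 − 20·3 − 3·1.75 = 20.75; y* = 3 + 0.75·20.75/1.75 = 11.8929.
At I' = 129: y* = 30.3214. Change: 30.3214 − 11.8929 = 18.4286.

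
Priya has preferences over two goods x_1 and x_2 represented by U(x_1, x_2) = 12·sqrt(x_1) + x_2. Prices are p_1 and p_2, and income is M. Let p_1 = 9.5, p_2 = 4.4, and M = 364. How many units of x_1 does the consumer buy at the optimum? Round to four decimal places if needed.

MU_x_1 = 6/√x_1, MU_x_2 = 1. Tangency: 6/√x_1 = p_1/p_2.
Thus x_1* = (6·p_2/p_1)² — independent of M — with the rest of income spent on x_2.
Plugging in: x_1* = (6·4.4/9.5)² = 7.7225.

x_1* = 7.7225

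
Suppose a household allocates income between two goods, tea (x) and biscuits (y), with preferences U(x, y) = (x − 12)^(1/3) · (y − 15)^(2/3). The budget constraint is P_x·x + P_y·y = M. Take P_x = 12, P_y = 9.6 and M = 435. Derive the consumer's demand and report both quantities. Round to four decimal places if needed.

Let x' = x−12, y' = y−15. MRS = (1/2)·y'/x' = P_x/P_y.
Substituting into the budget: x* = 12 + 1/3·(M − 12·P_x − 15·P_y)/P_x, and y* = 15 + 2/3·(…)/P_y.
Discretionary income = 435 − 12·12 − 15·9.6 = 147; x* = 12 + 1/3·147/12 = 16.0833; y* = 15 + 2/3·147/9.6 = 25.2083.

x* = 16.0833, y* = 25.2083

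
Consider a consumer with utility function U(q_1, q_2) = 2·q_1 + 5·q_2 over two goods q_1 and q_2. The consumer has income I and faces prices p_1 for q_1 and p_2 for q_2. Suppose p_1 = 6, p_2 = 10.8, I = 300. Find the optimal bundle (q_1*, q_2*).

Linear utility — the consumer picks whichever good has higher MU/price: 2/6 = 0.3333 vs 5/10.8 = 0.463.
q_2 gives more utility per dollar, so spend all income on q_2: q_2* = I/p_2, q_1* = 0.
Numerically: q_1* = 0, q_2* = 27.7778.

q_1* = 0, q_2* = 27.7778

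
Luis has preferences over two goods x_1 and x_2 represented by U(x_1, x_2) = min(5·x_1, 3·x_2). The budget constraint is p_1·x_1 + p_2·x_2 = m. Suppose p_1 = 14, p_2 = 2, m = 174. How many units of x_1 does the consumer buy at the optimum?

With perfect complements, no substitution: consume in ratio x_1:x_2 = 3:5.
Budget: p_1·x_1 + p_2·(5/3)·x_1 = m, so (3·p_1 + 5·p_2)·x_1 = 3·m.
Demand: x_1*(p_1,p_2,m) = 3·m/(3·p_1 + 5·p_2), x_2* = 5·m/(3·p_1 + 5·p_2).
Here 3·14 + 5·2 = 52, giving x_1* = 10.0385.

x_1* = 10.0385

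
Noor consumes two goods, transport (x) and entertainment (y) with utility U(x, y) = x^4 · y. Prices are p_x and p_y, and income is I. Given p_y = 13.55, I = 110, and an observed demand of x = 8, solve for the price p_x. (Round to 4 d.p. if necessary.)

The MRS is 4·y/x. Set MRS = p_x/p_y.
So 4·p_y·y = p_x·x; combined with the budget, a share 0.8 of income goes to x.
Demand: x*(p_x,p_y,I) = 0.8·I/p_x and y* = 0.2·I/p_y.
Set x* = 8 in the demand function and solve for p_x: p_x = 11.

p_x = 11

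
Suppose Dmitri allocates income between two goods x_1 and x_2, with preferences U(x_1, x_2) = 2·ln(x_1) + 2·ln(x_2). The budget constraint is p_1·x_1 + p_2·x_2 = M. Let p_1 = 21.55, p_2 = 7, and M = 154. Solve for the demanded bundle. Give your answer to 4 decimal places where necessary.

The MRS is x_2/x_1. Set MRS = p_1/p_2.
So 2·p_2·x_2 = 2·p_1·x_1; combined with the budget, a share 0.5 of income goes to x_1.
Demand: x_1*(p_1,p_2,M) = 0.5·M/p_1 and x_2* = 0.5·M/p_2.
At p_1=21.55, p_2=7, M=154: x_1* = 0.5·154/21.55 = 3.5731, x_2* = 11.

x_1* = 3.5731, x_2* = 11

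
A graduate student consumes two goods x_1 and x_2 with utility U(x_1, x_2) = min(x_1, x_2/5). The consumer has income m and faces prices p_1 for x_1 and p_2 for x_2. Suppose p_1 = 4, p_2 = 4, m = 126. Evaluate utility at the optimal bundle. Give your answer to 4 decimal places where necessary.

V = 5.25

Leontief preferences: the optimum is at the kink where x_1/1 = x_2/5, i.e. x_2 = 5·x_1.
Budget: p_1·x_1 + p_2·5·x_1 = m, so (p_1 + 5·p_2)·x_1 = m.
Demand: x_1*(p_1,p_2,m) = m/(p_1 + 5·p_2), x_2* = 5·m/(p_1 + 5·p_2).
Here 4 + 5·4 = 24, giving x_1* = 5.25 and x_2* = 26.25.
Utility at the optimum: U(5.25, 26.25) = 5.25.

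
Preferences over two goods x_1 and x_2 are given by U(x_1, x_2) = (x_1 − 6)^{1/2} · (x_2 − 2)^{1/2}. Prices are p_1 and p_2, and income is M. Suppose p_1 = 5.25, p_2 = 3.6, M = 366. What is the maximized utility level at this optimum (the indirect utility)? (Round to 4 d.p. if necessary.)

MRS = (x_2−2)/(x_1−6). Tangency with p_1/p_2 gives x_2−2 = (p_1/p_2)·(x_1−6).
Substituting into the budget: x_1* = 6 + 0.5·(M − 6·p_1 − 2·p_2)/p_1, and x_2* = 2 + 0.5·(…)/p_2.
Discretionary income = 366 − 6·5.25 − 2·3.6 = 327.3; x_1* = 6 + 0.5·327.3/5.25 = 37.1714; x_2* = 2 + 0.5·327.3/3.6 = 47.4583.
Utility at the optimum: U(37.1714, 47.4583) = 37.6431.

V = 37.6431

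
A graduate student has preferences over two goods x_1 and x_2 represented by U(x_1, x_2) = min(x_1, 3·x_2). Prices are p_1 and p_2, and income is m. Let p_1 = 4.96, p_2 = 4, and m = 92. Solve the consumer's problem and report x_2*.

Leontief preferences: the optimum is at the kink where x_1/3 = x_2/1, i.e. x_2 = (1/3)·x_1.
Budget: p_1·x_1 + p_2·(1/3)·x_1 = m, so (3·p_1 + p_2)·x_1 = 3·m.
Demand: x_1*(p_1,p_2,m) = 3·m/(3·p_1 + p_2), x_2* = m/(3·p_1 + p_2).
Here 3·4.96 + 4 = 18.88, giving x_2* = 4.8729.

x_2* = 4.8729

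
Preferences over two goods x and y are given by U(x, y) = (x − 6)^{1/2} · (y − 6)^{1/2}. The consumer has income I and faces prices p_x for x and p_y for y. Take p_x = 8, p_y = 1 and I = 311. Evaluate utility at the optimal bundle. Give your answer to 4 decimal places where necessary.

Let x' = x−6, y' = y−6. MRS = y'/x' = p_x/p_y.
After buying the subsistence bundle (6, 6), a share 0.5 of the remaining income goes to x: x* = 6 + 0.5·(I − 6p_x − 6p_y)/p_x.
Discretionary income = 311 − 6·8 − 6·1 = 257; x* = 6 + 0.5·257/8 = 22.0625; y* = 6 + 0.5·257/1 = 134.5.
Utility at the optimum: U(22.0625, 134.5) = 45.4316.

V = 45.4316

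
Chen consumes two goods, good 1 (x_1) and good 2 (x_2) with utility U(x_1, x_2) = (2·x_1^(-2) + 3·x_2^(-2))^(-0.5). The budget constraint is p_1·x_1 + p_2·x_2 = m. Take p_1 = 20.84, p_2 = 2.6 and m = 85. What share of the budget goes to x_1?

Numerically x_2/x_1 = 2.290895, so x_1* = 85/(20.84 + 2.6·2.290895) = 3.1721 and x_2* = 2.290895·3.1721 = 7.2669.
Expenditure on x_1: 20.84·3.1721 = 66.1061; share = 0.7777.

share on x_1 = 0.7777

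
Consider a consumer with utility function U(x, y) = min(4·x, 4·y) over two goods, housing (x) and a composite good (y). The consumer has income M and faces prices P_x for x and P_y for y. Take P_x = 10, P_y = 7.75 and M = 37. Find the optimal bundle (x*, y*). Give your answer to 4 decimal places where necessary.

Leontief preferences: the optimum is at the kink where x/4 = y/4, i.e. y = x.
Budget: P_x·x + P_y·x = M, so (4·P_x + 4·P_y)·x = 4·M.
Demand: x*(P_x,P_y,M) = 4·M/(4·P_x + 4·P_y), y* = 4·M/(4·P_x + 4·P_y).
Here 4·10 + 4·7.75 = 71, giving x* = 2.0845 and y* = 2.0845.

x* = 2.0845, y* = 2.0845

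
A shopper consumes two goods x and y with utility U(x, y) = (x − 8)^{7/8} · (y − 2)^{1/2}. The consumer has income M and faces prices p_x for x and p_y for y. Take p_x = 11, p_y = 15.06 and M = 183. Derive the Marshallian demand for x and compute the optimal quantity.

x* = 11.7534

MRS = (7/4)·(y−2)/(x−8). Tangency with p_x/p_y gives y−2 = (4/7)·(p_x/p_y)·(x−8).
After buying the subsistence bundle (8, 2), a share 7/11 of the remaining income goes to x: x* = 8 + 7/11·(M − 8p_x − 2p_y)/p_x.
Discretionary income = 183 − 8·11 − 2·15.06 = 64.88; x* = 8 + 7/11·64.88/11 = 11.7534.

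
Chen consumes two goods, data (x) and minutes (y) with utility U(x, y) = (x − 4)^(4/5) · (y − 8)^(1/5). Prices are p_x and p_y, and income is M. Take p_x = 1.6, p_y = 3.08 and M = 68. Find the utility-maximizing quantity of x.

x* = 22.48

Let x' = x−4, y' = y−8. MRS = 4·y'/x' = p_x/p_y.
After buying the subsistence bundle (4, 8), a share 0.8 of the remaining income goes to x: x* = 4 + 0.8·(M − 4p_x − 8p_y)/p_x.
Discretionary income = 68 − 4·1.6 − 8·3.08 = 36.96; x* = 4 + 0.8·36.96/1.6 = 22.48.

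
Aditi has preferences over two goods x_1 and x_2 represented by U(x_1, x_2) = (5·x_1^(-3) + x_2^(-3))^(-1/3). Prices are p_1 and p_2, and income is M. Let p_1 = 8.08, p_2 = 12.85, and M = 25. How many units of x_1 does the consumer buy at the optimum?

x_1* = 1.5891

From the CES first-order condition, 5·(x_2/x_1)^(4) = p_1/p_2.
Hence x_2/x_1 = ((1/5)·p_1/p_2)^(1/(4)), i.e. raised to the 0.25 power.
With the ratio pinned down, the budget gives x_1* = M/(p_1 + p_2·(x_2/x_1)) and x_2* = (x_2/x_1)·x_1*.
Numerically x_2/x_1 = 0.595504, so x_1* = 25/(8.08 + 12.85·0.595504) = 1.5891.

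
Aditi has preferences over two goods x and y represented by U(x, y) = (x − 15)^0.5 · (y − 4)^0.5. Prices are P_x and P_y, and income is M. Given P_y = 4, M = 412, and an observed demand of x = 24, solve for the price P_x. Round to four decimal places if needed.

Let x' = x−15, y' = y−4. MRS = y'/x' = P_x/P_y.
Substituting into the budget: x* = 15 + 0.5·(M − 15·P_x − 4·P_y)/P_x, and y* = 4 + 0.5·(…)/P_y.
Set x* = 24 in the demand function and solve for P_x: P_x = 12.

P_x = 12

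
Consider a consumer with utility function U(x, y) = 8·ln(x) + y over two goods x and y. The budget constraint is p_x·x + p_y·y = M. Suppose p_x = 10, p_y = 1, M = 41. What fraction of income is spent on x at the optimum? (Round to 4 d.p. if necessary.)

MU_x = 8/x, MU_y = 1. Tangency: 8/x = p_x/p_y.
So x*(p_x,p_y) = 8·p_y/p_x, independent of income; and y* = (M − 8·p_y)/p_y.
At the given prices: x* = 8·1/10 = 0.8, and y* = 33.
Expenditure on x: 10·0.8 = 8; share = 0.1951.

share on x = 0.1951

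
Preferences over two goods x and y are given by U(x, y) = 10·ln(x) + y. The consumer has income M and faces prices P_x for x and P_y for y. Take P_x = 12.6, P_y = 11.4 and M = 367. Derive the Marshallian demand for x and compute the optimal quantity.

MU_x = 10/x, MU_y = 1. Tangency: 10/x = P_x/P_y.
So x*(P_x,P_y) = 10·P_y/P_x, independent of income; and y* = (M − 10·P_y)/P_y.
At the given prices: x* = 10·11.4/12.6 = 9.0476.

x* = 9.0476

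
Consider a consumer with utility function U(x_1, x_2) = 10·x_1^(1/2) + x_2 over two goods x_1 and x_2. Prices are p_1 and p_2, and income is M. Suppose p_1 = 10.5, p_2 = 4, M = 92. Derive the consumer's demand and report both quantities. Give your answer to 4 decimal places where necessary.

Set MRS = p_1/p_2: 5·x_1^(−1/2) = p_1/p_2.
Solve: √x_1 = 5·p_2/p_1, so x_1*(p_1,p_2) = (5·p_2/p_1)², and x_2* = (M − p_1·x_1*)/p_2.
Plugging in: x_1* = (5·4/10.5)² = 3.6281, x_2* = 13.4762.

x_1* = 3.6281, x_2* = 13.4762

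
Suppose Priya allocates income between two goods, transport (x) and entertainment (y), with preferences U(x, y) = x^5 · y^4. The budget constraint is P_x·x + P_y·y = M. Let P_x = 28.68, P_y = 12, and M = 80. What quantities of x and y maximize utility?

x* = 1.5497, y* = 2.963

MU_x/MU_y = (5·y)/(4·x); tangency sets this equal to P_x/P_y.
Rearranging, P_y·y = (4/5)·P_x·x. Substituting into the budget gives P_x·x·(1 + (4/5)) = M.
Demand: x*(P_x,P_y,M) = 5/9·M/P_x and y* = 4/9·M/P_y.
At P_x=28.68, P_y=12, M=80: x* = 5/9·80/28.68 = 1.5497, y* = 2.963.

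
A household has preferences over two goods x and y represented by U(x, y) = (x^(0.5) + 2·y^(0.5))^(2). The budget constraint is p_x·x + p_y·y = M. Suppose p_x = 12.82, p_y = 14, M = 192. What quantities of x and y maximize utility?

x* = 3.2119, y* = 10.7731

With the ratio pinned down, the budget gives x* = M/(p_x + p_y·(y/x)) and y* = (y/x)·x*.
Numerically y/x = 3.354131, so x* = 192/(12.82 + 14·3.354131) = 3.2119 and y* = 3.354131·3.2119 = 10.7731.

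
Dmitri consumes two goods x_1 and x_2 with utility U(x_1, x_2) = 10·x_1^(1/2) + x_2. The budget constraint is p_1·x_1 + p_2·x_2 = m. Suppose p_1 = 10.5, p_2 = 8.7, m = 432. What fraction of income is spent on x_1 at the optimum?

Set MRS = p_1/p_2: 5·x_1^(−1/2) = p_1/p_2.
Thus x_1* = (5·p_2/p_1)² — independent of m — with the rest of income spent on x_2.
Plugging in: x_1* = (5·8.7/10.5)² = 17.1633, x_2* = 28.9409.
Expenditure on x_1: 10.5·17.1633 = 180.2143; share = 0.4172.

share on x_1 = 0.4172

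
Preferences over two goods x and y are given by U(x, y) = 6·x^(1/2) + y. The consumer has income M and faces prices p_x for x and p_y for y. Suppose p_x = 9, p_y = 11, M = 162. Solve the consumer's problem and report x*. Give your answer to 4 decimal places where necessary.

x* = 13.4444

Utility is quasi-linear in y; the FOC for x is 3/√x = p_x/p_y.
Solve: √x = 3·p_y/p_x, so x*(p_x,p_y) = (3·p_y/p_x)², and y* = (M − p_x·x*)/p_y.
Plugging in: x* = (3·11/9)² = 13.4444.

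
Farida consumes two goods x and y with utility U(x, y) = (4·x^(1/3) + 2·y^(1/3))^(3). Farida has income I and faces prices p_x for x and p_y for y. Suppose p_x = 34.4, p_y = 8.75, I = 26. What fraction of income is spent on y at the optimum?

MRS = MU_x/MU_y = 2·(y/x)^(2/3). Set equal to p_x/p_y.
Solve for the ratio: y/x = [(1/2)·p_x/p_y]^(1.5).
With the ratio pinned down, the budget gives x* = I/(p_x + p_y·(y/x)) and y* = (y/x)·x*.
Numerically y/x = 2.756009, so x* = 26/(34.4 + 8.75·2.756009) = 0.4443 and y* = 2.756009·0.4443 = 1.2246.
Expenditure on y: 8.75·1.2246 = 10.7151; share = 0.4121.

share on y = 0.4121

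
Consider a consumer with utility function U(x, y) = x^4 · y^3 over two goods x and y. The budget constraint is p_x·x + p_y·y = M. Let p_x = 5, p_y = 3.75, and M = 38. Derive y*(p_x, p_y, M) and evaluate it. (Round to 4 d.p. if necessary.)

Tangency: MRS = (4/3)·y/x = p_x/p_y.
So 4·p_y·y = 3·p_x·x; combined with the budget, a share 4/7 of income goes to x.
Demand: x*(p_x,p_y,M) = 4/7·M/p_x and y* = 3/7·M/p_y.
At p_x=5, p_y=3.75, M=38: y* = 3/7·38/3.75 = 4.3429.

y* = 4.3429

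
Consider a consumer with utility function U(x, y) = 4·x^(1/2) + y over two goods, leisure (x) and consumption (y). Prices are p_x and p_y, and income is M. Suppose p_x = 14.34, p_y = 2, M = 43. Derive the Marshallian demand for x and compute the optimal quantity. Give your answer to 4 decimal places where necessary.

Utility is quasi-linear in y; the FOC for x is 2/√x = p_x/p_y.
Thus x* = (2·p_y/p_x)² — independent of M — with the rest of income spent on y.
Plugging in: x* = (2·2/14.34)² = 0.0778.

x* = 0.0778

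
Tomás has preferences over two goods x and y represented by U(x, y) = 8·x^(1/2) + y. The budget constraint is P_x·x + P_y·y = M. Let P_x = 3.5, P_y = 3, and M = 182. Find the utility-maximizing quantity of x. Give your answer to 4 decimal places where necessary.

x* = 11.7551

Set MRS = P_x/P_y: 4·x^(−1/2) = P_x/P_y.
Solve: √x = 4·P_y/P_x, so x*(P_x,P_y) = (4·P_y/P_x)², and y* = (M − P_x·x*)/P_y.
Plugging in: x* = (4·3/3.5)² = 11.7551.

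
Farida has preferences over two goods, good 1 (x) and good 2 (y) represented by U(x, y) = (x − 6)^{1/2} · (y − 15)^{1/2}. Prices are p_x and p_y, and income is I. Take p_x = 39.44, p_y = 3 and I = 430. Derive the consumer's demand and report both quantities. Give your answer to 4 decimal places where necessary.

This is Cobb-Douglas in (x−6, y−15): tangency gives 0.5·p_y·(y−15) = 0.5·p_x·(x−6).
After buying the subsistence bundle (6, 15), a share 0.5 of the remaining income goes to x: x* = 6 + 0.5·(I − 6p_x − 15p_y)/p_x.
Discretionary income = 430 − 6·39.44 − 15·3 = 148.36; x* = 6 + 0.5·148.36/39.44 = 7.8808; y* = 15 + 0.5·148.36/3 = 39.7267.

x* = 7.8808, y* = 39.7267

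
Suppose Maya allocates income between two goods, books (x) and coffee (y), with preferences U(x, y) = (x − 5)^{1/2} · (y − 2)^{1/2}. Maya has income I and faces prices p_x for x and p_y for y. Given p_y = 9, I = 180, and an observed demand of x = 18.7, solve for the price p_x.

p_x = 5

Let x' = x−5, y' = y−2. MRS = y'/x' = p_x/p_y.
After buying the subsistence bundle (5, 2), a share 0.5 of the remaining income goes to x: x* = 5 + 0.5·(I − 5p_x − 2p_y)/p_x.
Set x* = 18.7 in the demand function and solve for p_x: p_x = 5.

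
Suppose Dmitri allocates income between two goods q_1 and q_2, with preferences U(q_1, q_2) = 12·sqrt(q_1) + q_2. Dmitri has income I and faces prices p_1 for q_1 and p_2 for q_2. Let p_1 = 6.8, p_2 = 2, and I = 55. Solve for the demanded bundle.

Set MRS = p_1/p_2: 6·q_1^(−1/2) = p_1/p_2.
Solve: √q_1 = 6·p_2/p_1, so q_1*(p_1,p_2) = (6·p_2/p_1)², and q_2* = (I − p_1·q_1*)/p_2.
Plugging in: q_1* = (6·2/6.8)² = 3.1142, q_2* = 16.9118.

q_1* = 3.1142, q_2* = 16.9118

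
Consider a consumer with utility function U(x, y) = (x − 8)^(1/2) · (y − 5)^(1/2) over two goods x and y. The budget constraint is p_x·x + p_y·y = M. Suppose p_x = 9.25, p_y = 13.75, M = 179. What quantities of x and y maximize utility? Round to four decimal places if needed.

Discretionary income = 179 − 8·9.25 − 5·13.75 = 36.25; x* = 8 + 0.5·36.25/9.25 = 9.9595; y* = 5 + 0.5·36.25/13.75 = 6.3182.

x* = 9.9595, y* = 6.3182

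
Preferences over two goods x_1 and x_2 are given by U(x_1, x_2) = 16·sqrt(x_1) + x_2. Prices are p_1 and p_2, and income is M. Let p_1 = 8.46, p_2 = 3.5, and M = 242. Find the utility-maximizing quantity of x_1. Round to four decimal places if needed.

x_1* = 10.9541

MU_x_1 = 8/√x_1, MU_x_2 = 1. Tangency: 8/√x_1 = p_1/p_2.
Solve: √x_1 = 8·p_2/p_1, so x_1*(p_1,p_2) = (8·p_2/p_1)², and x_2* = (M − p_1·x_1*)/p_2.
Plugging in: x_1* = (8·3.5/8.46)² = 10.9541.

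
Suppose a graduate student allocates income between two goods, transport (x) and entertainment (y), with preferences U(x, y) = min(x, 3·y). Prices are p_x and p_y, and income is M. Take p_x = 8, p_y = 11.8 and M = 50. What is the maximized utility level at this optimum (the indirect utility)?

V = 4.1899

With perfect complements, no substitution: consume in ratio x:y = 3:1.
Budget: p_x·x + p_y·(1/3)·x = M, so (3·p_x + p_y)·x = 3·M.
Demand: x*(p_x,p_y,M) = 3·M/(3·p_x + p_y), y* = M/(3·p_x + p_y).
Here 3·8 + 11.8 = 35.8, giving x* = 4.1899 and y* = 1.3966.
Utility at the optimum: U(4.1899, 1.3966) = 4.1899.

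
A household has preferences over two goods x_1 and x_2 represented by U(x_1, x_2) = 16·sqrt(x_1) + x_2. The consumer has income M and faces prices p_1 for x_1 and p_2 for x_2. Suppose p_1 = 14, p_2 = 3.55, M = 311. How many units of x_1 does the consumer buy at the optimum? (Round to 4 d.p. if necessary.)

Set MRS = p_1/p_2: 8·x_1^(−1/2) = p_1/p_2.
Thus x_1* = (8·p_2/p_1)² — independent of M — with the rest of income spent on x_2.
Plugging in: x_1* = (8·3.55/14)² = 4.1151.

x_1* = 4.1151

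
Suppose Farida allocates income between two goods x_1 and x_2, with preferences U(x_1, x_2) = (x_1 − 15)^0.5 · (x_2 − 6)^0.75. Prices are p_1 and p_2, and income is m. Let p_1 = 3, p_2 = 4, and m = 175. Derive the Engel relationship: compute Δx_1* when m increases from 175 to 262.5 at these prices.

Δx_1* = 11.6667

MRS = (2/3)·(x_2−6)/(x_1−15). Tangency with p_1/p_2 gives x_2−6 = (3/2)·(p_1/p_2)·(x_1−15).
Substituting into the budget: x_1* = 15 + 0.4·(m − 15·p_1 − 6·p_2)/p_1, and x_2* = 6 + 0.6·(…)/p_2.
Discretionary income = 175 − 15·3 − 6·4 = 106; x_1* = 15 + 0.4·106/3 = 29.1333.
At m' = 262.5: x_1* = 40.8. Change: 40.8 − 29.1333 = 11.6667.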